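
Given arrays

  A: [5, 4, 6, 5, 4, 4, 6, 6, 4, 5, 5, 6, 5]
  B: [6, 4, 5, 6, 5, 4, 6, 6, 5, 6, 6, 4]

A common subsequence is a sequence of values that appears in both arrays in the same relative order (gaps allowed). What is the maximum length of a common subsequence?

One common subsequence of length 8: 5 at A[1]=B[3] → 6 at A[3]=B[4] → 5 at A[4]=B[5] → 4 at A[6]=B[6] → 6 at A[7]=B[7] → 6 at A[8]=B[8] → 5 at A[10]=B[9] → 6 at A[12]=B[11]. dp[13][12] = 8 confirms this is the maximum.

8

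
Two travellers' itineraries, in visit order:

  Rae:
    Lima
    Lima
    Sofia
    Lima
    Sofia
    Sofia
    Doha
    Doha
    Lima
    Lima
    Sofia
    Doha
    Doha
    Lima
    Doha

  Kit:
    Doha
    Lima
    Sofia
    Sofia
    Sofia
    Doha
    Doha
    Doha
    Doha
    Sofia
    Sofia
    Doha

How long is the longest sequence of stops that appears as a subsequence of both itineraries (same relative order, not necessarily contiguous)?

9

Taking Lima [2,2], then Sofia [3,3], then Sofia [5,4], then Sofia [6,5], then Doha [7,6], then Doha [8,7], then Doha [12,8], then Doha [13,9], then Doha [15,12] gives a common subsequence of length 9, and the DP table's final entry dp[15][12] is also 9, so no common subsequence is longer.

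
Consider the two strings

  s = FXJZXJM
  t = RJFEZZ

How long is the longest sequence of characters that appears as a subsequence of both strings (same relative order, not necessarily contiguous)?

2

Match F [1,3], Z [4,6] — 2 characters in the same relative order in both. Since dp[7][6] = 2, nothing longer is possible.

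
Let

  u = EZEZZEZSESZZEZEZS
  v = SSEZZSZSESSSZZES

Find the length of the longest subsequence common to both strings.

Taking E (u #1, v #3) → Z (u #2, v #4) → Z (u #4, v #5) → Z (u #5, v #7) → E (u #6, v #9) → S (u #8, v #11) → S (u #10, v #12) → Z (u #12, v #13) → Z (u #14, v #14) → E (u #15, v #15) → S (u #17, v #16) gives a common subsequence of length 11, and the DP table's final entry dp[17][16] is also 11, so no common subsequence is longer.

11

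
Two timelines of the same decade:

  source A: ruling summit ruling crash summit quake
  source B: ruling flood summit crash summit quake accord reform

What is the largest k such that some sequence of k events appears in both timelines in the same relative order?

Pick ruling at source A[1]=source B[1], summit at source A[2]=source B[3], crash at source A[4]=source B[4], summit at source A[5]=source B[5], quake at source A[6]=source B[6]; all 5 events appear in both, in order. The LCS DP gives dp[6][8] = 5, so this is optimal.

5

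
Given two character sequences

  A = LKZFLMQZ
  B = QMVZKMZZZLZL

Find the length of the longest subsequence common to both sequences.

4

One common subsequence of length 4: K (A #2, B #5); then Z (A #3, B #9); then L (A #5, B #10); then Z (A #8, B #11). The LCS DP gives dp[8][12] = 4, so this is optimal.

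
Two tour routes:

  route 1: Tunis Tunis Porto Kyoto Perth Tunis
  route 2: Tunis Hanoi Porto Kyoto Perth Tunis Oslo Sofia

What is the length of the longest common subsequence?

Match Tunis at route 1[1]=route 2[1]; then Porto at route 1[3]=route 2[3]; then Kyoto at route 1[4]=route 2[4]; then Perth at route 1[5]=route 2[5]; then Tunis at route 1[6]=route 2[6] — 5 stops in the same relative order in both. The LCS DP gives dp[6][8] = 5, so this is optimal.

5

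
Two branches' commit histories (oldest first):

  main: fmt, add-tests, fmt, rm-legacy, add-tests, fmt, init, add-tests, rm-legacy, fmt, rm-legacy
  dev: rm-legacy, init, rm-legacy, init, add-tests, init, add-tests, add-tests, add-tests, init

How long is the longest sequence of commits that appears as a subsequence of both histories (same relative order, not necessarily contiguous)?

4

Pick rm-legacy [4,3], add-tests [5,5], init [7,6], add-tests [8,9]; all 4 commits appear in both, in order. Since dp[11][10] = 4, nothing longer is possible.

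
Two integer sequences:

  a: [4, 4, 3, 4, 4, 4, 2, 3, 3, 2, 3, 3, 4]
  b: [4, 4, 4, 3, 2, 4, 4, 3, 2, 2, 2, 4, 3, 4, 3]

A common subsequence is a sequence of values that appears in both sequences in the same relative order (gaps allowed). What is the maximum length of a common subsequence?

9

Pick 4 (a #1, b #2), then 4 (a #2, b #3), then 3 (a #3, b #4), then 4 (a #4, b #6), then 4 (a #5, b #7), then 2 (a #7, b #10), then 2 (a #10, b #11), then 3 (a #11, b #13), then 3 (a #12, b #15); all 9 values appear in both, in order, and the DP table's final entry dp[13][15] is also 9, so no common subsequence is longer.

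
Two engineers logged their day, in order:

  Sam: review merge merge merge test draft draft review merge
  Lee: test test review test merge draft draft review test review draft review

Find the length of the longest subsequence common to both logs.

One common subsequence of length 5: review [1,3]; then merge [2,5]; then test [5,9]; then draft [7,11]; then review [8,12]. The LCS DP gives dp[9][12] = 5, so this is optimal.

5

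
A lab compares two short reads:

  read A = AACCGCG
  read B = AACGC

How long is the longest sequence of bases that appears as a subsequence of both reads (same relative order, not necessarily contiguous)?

5

One common subsequence of length 5: A at read A[1]=read B[1]; then A at read A[2]=read B[2]; then C at read A[4]=read B[3]; then G at read A[5]=read B[4]; then C at read A[6]=read B[5]. Since dp[7][5] = 5, nothing longer is possible.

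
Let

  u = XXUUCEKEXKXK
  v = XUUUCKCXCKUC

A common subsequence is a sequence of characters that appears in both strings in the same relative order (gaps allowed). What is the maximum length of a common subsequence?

7

Let dp[i][j] be the LCS length of the first i characters of u and the first j characters of v. dp[i][j] = dp[i-1][j-1]+1 when the i-th and j-th characters match, else max(dp[i-1][j], dp[i][j-1]).
    ·  X  U  U  U  C  K  C  X  C  K  U  C
 ·  0  0  0  0  0  0  0  0  0  0  0  0  0
 X  0  1  1  1  1  1  1  1  1  1  1  1  1
 X  0  1  1  1  1  1  1  1  2  2  2  2  2
 U  0  1  2  2  2  2  2  2  2  2  2  3  3
 U  0  1  2  3  3  3  3  3  3  3  3  3  3
 C  0  1  2  3  3  4  4  4  4  4  4  4  4
 E  0  1  2  3  3  4  4  4  4  4  4  4  4
 K  0  1  2  3  3  4  5  5  5  5  5  5  5
 E  0  1  2  3  3  4  5  5  5  5  5  5  5
 X  0  1  2  3  3  4  5  5  6  6  6  6  6
 K  0  1  2  3  3  4  5  5  6  6  7  7  7
 X  0  1  2  3  3  4  5  5  6  6  7  7  7
 K  0  1  2  3  3  4  5  5  6  6  7  7  7
dp[12][12] = 7. One LCS (by backtracking along matches): XUUCKXK.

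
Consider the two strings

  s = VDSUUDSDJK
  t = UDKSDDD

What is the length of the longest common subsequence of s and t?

4

Match D at s[2]=t[2]; then S at s[3]=t[4]; then D at s[6]=t[6]; then D at s[8]=t[7] — 4 characters in the same relative order in both. Since dp[10][7] = 4, nothing longer is possible.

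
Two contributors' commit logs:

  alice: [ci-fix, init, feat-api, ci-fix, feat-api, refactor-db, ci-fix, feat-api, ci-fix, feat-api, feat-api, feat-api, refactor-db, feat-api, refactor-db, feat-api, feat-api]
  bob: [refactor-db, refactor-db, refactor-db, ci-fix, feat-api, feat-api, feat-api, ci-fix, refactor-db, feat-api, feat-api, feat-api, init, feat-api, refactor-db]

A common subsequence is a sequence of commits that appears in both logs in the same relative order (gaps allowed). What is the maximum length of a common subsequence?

10

Pick ci-fix (alice #1, bob #4) → feat-api (alice #3, bob #5) → feat-api (alice #5, bob #6) → feat-api (alice #8, bob #7) → ci-fix (alice #9, bob #8) → feat-api (alice #10, bob #10) → feat-api (alice #11, bob #11) → feat-api (alice #12, bob #12) → feat-api (alice #14, bob #14) → refactor-db (alice #15, bob #15); all 10 commits appear in both, in order, and the DP table's final entry dp[17][15] is also 10, so no common subsequence is longer.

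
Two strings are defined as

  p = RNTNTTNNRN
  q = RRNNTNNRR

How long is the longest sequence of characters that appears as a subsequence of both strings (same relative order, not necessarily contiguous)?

Pick R at p[1]=q[2], N at p[2]=q[3], N at p[4]=q[4], T at p[6]=q[5], N at p[7]=q[6], N at p[8]=q[7], R at p[9]=q[9]; all 7 characters appear in both, in order. The LCS DP gives dp[10][9] = 7, so this is optimal.

7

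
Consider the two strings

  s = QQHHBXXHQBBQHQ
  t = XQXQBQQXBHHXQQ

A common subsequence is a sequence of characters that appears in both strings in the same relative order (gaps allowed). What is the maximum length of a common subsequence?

7

Match Q at s[1]=t[6], then Q at s[2]=t[7], then H at s[3]=t[10], then H at s[4]=t[11], then X at s[7]=t[12], then Q at s[12]=t[13], then Q at s[14]=t[14] — 7 characters in the same relative order in both. Since dp[14][14] = 7, nothing longer is possible.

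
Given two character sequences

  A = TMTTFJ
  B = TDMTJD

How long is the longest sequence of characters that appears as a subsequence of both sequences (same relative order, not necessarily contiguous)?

Taking T at A[1]=B[1], then M at A[2]=B[3], then T at A[4]=B[4], then J at A[6]=B[5] gives a common subsequence of length 4. dp[6][6] = 4 confirms this is the maximum.

4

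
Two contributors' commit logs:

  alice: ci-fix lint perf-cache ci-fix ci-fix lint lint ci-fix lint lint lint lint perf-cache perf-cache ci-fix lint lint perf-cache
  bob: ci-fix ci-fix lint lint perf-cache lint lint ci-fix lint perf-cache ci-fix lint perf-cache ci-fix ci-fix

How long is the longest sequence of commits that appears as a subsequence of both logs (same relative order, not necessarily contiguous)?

Taking ci-fix at alice[1]=bob[2] → lint at alice[2]=bob[4] → perf-cache at alice[3]=bob[5] → lint at alice[6]=bob[6] → lint at alice[7]=bob[7] → ci-fix at alice[8]=bob[8] → lint at alice[12]=bob[9] → perf-cache at alice[14]=bob[10] → ci-fix at alice[15]=bob[11] → lint at alice[17]=bob[12] → perf-cache at alice[18]=bob[13] gives a common subsequence of length 11. dp[18][15] = 11 confirms this is the maximum.

11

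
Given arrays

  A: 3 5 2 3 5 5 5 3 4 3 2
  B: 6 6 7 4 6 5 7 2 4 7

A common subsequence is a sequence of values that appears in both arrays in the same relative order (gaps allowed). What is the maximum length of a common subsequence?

3

Let dp[i][j] be the LCS length of the first i values of A and the first j values of B. dp[i][j] = dp[i-1][j-1]+1 when the i-th and j-th values match, else max(dp[i-1][j], dp[i][j-1]).
    ·  6  6  7  4  6  5  7  2  4  7
 ·  0  0  0  0  0  0  0  0  0  0  0
 3  0  0  0  0  0  0  0  0  0  0  0
 5  0  0  0  0  0  0  1  1  1  1  1
 2  0  0  0  0  0  0  1  1  2  2  2
 3  0  0  0  0  0  0  1  1  2  2  2
 5  0  0  0  0  0  0  1  1  2  2  2
 5  0  0  0  0  0  0  1  1  2  2  2
 5  0  0  0  0  0  0  1  1  2  2  2
 3  0  0  0  0  0  0  1  1  2  2  2
 4  0  0  0  0  1  1  1  1  2  3  3
 3  0  0  0  0  1  1  1  1  2  3  3
 2  0  0  0  0  1  1  1  1  2  3  3
dp[11][10] = 3. One LCS (by backtracking along matches): 5, 2, 4.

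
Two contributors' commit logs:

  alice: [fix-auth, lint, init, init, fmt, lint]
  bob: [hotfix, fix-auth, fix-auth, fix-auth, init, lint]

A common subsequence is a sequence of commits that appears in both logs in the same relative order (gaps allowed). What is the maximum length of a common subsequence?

3

Pick fix-auth at alice[1]=bob[4]; then init at alice[4]=bob[5]; then lint at alice[6]=bob[6]; all 3 commits appear in both, in order, and the DP table's final entry dp[6][6] is also 3, so no common subsequence is longer.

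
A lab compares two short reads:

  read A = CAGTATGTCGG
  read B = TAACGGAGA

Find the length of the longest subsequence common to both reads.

Let dp[i][j] be the LCS length of the first i bases of read A and the first j bases of read B. dp[i][j] = dp[i-1][j-1]+1 when the i-th and j-th bases match, else max(dp[i-1][j], dp[i][j-1]).
    ·  T  A  A  C  G  G  A  G  A
 ·  0  0  0  0  0  0  0  0  0  0
 C  0  0  0  0  1  1  1  1  1  1
 A  0  0  1  1  1  1  1  2  2  2
 G  0  0  1  1  1  2  2  2  3  3
 T  0  1  1  1  1  2  2  2  3  3
 A  0  1  2  2  2  2  2  3  3  4
 T  0  1  2  2  2  2  2  3  3  4
 G  0  1  2  2  2  3  3  3  4  4
 T  0  1  2  2  2  3  3  3  4  4
 C  0  1  2  2  3  3  3  3  4  4
 G  0  1  2  2  3  4  4  4  4  4
 G  0  1  2  2  3  4  5  5  5  5
dp[11][9] = 5. One LCS (by backtracking along matches): AAGGG.

5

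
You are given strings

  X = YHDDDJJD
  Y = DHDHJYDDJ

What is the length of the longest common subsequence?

Let dp[i][j] be the LCS length of the first i characters of X and the first j characters of Y. dp[i][j] = dp[i-1][j-1]+1 when the i-th and j-th characters match, else max(dp[i-1][j], dp[i][j-1]).
    ·  D  H  D  H  J  Y  D  D  J
 ·  0  0  0  0  0  0  0  0  0  0
 Y  0  0  0  0  0  0  1  1  1  1
 H  0  0  1  1  1  1  1  1  1  1
 D  0  1  1  2  2  2  2  2  2  2
 D  0  1  1  2  2  2  2  3  3  3
 D  0  1  1  2  2  2  2  3  4  4
 J  0  1  1  2  2  3  3  3  4  5
 J  0  1  1  2  2  3  3  3  4  5
 D  0  1  1  2  2  3  3  4  4  5
dp[8][9] = 5. One LCS (by backtracking along matches): HDDDJ.

5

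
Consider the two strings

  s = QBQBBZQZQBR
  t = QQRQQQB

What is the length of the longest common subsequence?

5

One common subsequence of length 5: Q (s #1, t #2) → Q (s #3, t #4) → Q (s #7, t #5) → Q (s #9, t #6) → B (s #10, t #7). Since dp[11][7] = 5, nothing longer is possible.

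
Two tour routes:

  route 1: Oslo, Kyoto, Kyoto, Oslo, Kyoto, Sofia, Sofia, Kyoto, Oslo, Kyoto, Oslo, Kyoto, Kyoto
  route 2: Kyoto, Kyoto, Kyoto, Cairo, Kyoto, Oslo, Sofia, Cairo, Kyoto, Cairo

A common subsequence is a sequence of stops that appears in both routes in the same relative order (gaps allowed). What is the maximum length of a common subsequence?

Taking Kyoto [2,1] → Kyoto [3,2] → Kyoto [5,3] → Kyoto [8,5] → Oslo [9,6] → Kyoto [10,9] gives a common subsequence of length 6. Since dp[13][10] = 6, nothing longer is possible.

6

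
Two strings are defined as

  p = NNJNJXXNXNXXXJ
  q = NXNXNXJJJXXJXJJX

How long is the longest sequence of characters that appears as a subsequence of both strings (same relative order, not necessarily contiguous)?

Match N (p #1, q #1); then N (p #4, q #3); then X (p #7, q #4); then N (p #8, q #5); then X (p #9, q #6); then X (p #11, q #10); then X (p #12, q #11); then X (p #13, q #13); then J (p #14, q #15) — 9 characters in the same relative order in both. dp[14][16] = 9 confirms this is the maximum.

9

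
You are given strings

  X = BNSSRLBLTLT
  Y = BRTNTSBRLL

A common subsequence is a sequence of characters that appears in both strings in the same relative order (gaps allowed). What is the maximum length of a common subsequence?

6

Match B [1,1], then N [2,4], then S [3,6], then R [5,8], then L [8,9], then L [10,10] — 6 characters in the same relative order in both. Since dp[11][10] = 6, nothing longer is possible.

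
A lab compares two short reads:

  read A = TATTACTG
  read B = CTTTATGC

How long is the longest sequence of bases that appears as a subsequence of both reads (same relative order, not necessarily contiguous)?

6

One common subsequence of length 6: T at read A[1]=read B[2] → T at read A[3]=read B[3] → T at read A[4]=read B[4] → A at read A[5]=read B[5] → T at read A[7]=read B[6] → G at read A[8]=read B[7]. dp[8][8] = 6 confirms this is the maximum.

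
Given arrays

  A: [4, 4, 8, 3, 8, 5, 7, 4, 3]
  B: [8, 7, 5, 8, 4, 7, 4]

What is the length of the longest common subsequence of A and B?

Match 8 (A #3, B #1) → 8 (A #5, B #4) → 7 (A #7, B #6) → 4 (A #8, B #7) — 4 values in the same relative order in both. Since dp[9][7] = 4, nothing longer is possible.

4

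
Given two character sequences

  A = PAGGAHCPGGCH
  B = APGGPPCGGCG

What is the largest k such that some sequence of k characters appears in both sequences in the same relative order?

Taking P [1,2], then G [3,3], then G [4,4], then C [7,7], then G [9,8], then G [10,9], then C [11,10] gives a common subsequence of length 7. dp[12][11] = 7 confirms this is the maximum.

7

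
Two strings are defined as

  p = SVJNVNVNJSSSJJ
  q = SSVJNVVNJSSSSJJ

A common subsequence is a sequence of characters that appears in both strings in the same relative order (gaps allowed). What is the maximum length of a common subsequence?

One common subsequence of length 13: S (p #1, q #2) → V (p #2, q #3) → J (p #3, q #4) → N (p #4, q #5) → V (p #5, q #6) → V (p #7, q #7) → N (p #8, q #8) → J (p #9, q #9) → S (p #10, q #11) → S (p #11, q #12) → S (p #12, q #13) → J (p #13, q #14) → J (p #14, q #15). dp[14][15] = 13 confirms this is the maximum.

13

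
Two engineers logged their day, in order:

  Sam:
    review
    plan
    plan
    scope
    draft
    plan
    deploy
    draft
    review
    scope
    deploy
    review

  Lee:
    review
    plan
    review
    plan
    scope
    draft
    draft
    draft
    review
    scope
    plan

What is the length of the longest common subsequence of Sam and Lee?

Match review [1,1], then plan [2,2], then plan [3,4], then scope [4,5], then draft [5,7], then draft [8,8], then review [9,9], then scope [10,10] — 8 tasks in the same relative order in both. Since dp[12][11] = 8, nothing longer is possible.

8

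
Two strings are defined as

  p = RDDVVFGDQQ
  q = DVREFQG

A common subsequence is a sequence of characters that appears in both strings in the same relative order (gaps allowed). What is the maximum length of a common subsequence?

Pick D [3,1] → V [4,2] → F [6,5] → G [7,7]; all 4 characters appear in both, in order, and the DP table's final entry dp[10][7] is also 4, so no common subsequence is longer.

4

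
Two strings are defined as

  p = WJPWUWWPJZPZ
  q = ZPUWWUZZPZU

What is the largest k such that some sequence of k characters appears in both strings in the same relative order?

7

Match P at p[3]=q[2], U at p[5]=q[3], W at p[6]=q[4], W at p[7]=q[5], Z at p[10]=q[8], P at p[11]=q[9], Z at p[12]=q[10] — 7 characters in the same relative order in both. dp[12][11] = 7 confirms this is the maximum.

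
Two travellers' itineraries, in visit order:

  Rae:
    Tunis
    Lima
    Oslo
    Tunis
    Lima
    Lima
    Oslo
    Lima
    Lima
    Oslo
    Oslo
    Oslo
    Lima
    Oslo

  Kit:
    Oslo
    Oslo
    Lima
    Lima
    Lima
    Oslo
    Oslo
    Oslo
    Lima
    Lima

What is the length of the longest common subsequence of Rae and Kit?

8

Match Oslo (Rae #3, Kit #2), then Lima (Rae #6, Kit #3), then Lima (Rae #8, Kit #4), then Lima (Rae #9, Kit #5), then Oslo (Rae #10, Kit #6), then Oslo (Rae #11, Kit #7), then Oslo (Rae #12, Kit #8), then Lima (Rae #13, Kit #10) — 8 stops in the same relative order in both. The LCS DP gives dp[14][10] = 8, so this is optimal.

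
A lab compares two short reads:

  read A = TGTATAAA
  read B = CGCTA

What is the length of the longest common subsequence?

Pick G [2,2] → T [5,4] → A [8,5]; all 3 bases appear in both, in order, and the DP table's final entry dp[8][5] is also 3, so no common subsequence is longer.

3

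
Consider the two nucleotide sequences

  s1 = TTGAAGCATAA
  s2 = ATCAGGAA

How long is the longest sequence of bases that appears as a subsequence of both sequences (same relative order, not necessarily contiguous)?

Let dp[i][j] be the LCS length of the first i bases of s1 and the first j bases of s2. dp[i][j] = dp[i-1][j-1]+1 when the i-th and j-th bases match, else max(dp[i-1][j], dp[i][j-1]).
    ·  A  T  C  A  G  G  A  A
 ·  0  0  0  0  0  0  0  0  0
 T  0  0  1  1  1  1  1  1  1
 T  0  0  1  1  1  1  1  1  1
 G  0  0  1  1  1  2  2  2  2
 A  0  1  1  1  2  2  2  3  3
 A  0  1  1  1  2  2  2  3  4
 G  0  1  1  1  2  3  3  3  4
 C  0  1  1  2  2  3  3  3  4
 A  0  1  1  2  3  3  3  4  4
 T  0  1  2  2  3  3  3  4  4
 A  0  1  2  2  3  3  3  4  5
 A  0  1  2  2  3  3  3  4  5
dp[11][8] = 5. One LCS (by backtracking along matches): TGGAA.

5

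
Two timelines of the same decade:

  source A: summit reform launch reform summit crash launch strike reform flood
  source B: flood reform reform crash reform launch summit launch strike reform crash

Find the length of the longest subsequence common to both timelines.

Match reform [2,5]; then launch [3,6]; then summit [5,7]; then launch [7,8]; then strike [8,9]; then reform [9,10] — 6 events in the same relative order in both. dp[10][11] = 6 confirms this is the maximum.

6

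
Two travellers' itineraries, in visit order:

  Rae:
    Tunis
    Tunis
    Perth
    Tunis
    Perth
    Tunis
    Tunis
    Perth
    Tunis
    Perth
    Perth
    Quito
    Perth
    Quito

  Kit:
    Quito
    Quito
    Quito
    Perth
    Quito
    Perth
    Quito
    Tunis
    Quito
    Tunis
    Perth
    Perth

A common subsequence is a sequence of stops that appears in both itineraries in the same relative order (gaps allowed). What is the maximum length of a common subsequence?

6

Taking Perth at Rae[3]=Kit[4] → Perth at Rae[5]=Kit[6] → Tunis at Rae[6]=Kit[8] → Tunis at Rae[9]=Kit[10] → Perth at Rae[11]=Kit[11] → Perth at Rae[13]=Kit[12] gives a common subsequence of length 6. The LCS DP gives dp[14][12] = 6, so this is optimal.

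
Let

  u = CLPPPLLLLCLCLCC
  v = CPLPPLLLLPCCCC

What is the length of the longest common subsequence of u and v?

Pick C at u[1]=v[1], L at u[2]=v[3], P at u[4]=v[4], P at u[5]=v[5], L at u[6]=v[6], L at u[7]=v[7], L at u[8]=v[8], L at u[9]=v[9], C at u[10]=v[11], C at u[12]=v[12], C at u[14]=v[13], C at u[15]=v[14]; all 12 characters appear in both, in order. The LCS DP gives dp[15][14] = 12, so this is optimal.

12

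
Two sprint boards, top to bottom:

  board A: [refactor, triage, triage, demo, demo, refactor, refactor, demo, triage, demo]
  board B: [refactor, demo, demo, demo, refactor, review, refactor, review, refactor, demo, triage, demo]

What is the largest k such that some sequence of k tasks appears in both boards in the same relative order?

Taking refactor (board A #1, board B #1), then demo (board A #4, board B #3), then demo (board A #5, board B #4), then refactor (board A #6, board B #7), then refactor (board A #7, board B #9), then demo (board A #8, board B #10), then triage (board A #9, board B #11), then demo (board A #10, board B #12) gives a common subsequence of length 8. Since dp[10][12] = 8, nothing longer is possible.

8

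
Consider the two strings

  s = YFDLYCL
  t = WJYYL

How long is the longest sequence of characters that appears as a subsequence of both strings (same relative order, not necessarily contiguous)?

Taking Y (s #1, t #3), then Y (s #5, t #4), then L (s #7, t #5) gives a common subsequence of length 3. The LCS DP gives dp[7][5] = 3, so this is optimal.

3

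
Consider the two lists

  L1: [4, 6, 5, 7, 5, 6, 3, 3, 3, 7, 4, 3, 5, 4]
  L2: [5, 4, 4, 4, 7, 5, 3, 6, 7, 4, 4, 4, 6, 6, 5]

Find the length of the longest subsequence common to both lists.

7

One common subsequence of length 7: 4 [1,4], then 7 [4,5], then 5 [5,6], then 6 [6,8], then 7 [10,9], then 4 [11,12], then 5 [13,15]. dp[14][15] = 7 confirms this is the maximum.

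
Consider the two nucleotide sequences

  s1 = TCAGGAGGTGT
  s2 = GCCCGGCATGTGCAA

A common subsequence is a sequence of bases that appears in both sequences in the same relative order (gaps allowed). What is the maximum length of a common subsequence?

Taking C [2,4], G [4,5], G [5,6], A [6,8], G [8,10], T [9,11], G [10,12] gives a common subsequence of length 7. Since dp[11][15] = 7, nothing longer is possible.

7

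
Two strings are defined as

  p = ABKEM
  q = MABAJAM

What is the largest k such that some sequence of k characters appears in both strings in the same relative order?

3

Let dp[i][j] be the LCS length of the first i characters of p and the first j characters of q. dp[i][j] = dp[i-1][j-1]+1 when the i-th and j-th characters match, else max(dp[i-1][j], dp[i][j-1]).
    ·  M  A  B  A  J  A  M
 ·  0  0  0  0  0  0  0  0
 A  0  0  1  1  1  1  1  1
 B  0  0  1  2  2  2  2  2
 K  0  0  1  2  2  2  2  2
 E  0  0  1  2  2  2  2  2
 M  0  1  1  2  2  2  2  3
dp[5][7] = 3. One LCS (by backtracking along matches): ABM.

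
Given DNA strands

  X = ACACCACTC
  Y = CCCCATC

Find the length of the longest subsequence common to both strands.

6

Match C [2,2]; then C [4,3]; then C [5,4]; then A [6,5]; then T [8,6]; then C [9,7] — 6 bases in the same relative order in both. dp[9][7] = 6 confirms this is the maximum.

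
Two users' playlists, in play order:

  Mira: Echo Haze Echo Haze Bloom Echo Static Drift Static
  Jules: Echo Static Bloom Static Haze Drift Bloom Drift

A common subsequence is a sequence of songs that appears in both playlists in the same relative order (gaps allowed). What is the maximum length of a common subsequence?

4

Pick Echo [1,1]; then Haze [2,5]; then Bloom [5,7]; then Drift [8,8]; all 4 songs appear in both, in order. The LCS DP gives dp[9][8] = 4, so this is optimal.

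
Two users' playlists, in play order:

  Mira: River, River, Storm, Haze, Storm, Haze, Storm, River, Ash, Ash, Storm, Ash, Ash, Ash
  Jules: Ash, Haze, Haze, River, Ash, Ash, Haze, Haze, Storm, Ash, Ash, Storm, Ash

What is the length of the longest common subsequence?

Match Haze (Mira #4, Jules #2), Haze (Mira #6, Jules #3), River (Mira #8, Jules #4), Ash (Mira #9, Jules #5), Ash (Mira #10, Jules #6), Storm (Mira #11, Jules #9), Ash (Mira #12, Jules #10), Ash (Mira #13, Jules #11), Ash (Mira #14, Jules #13) — 9 songs in the same relative order in both, and the DP table's final entry dp[14][13] is also 9, so no common subsequence is longer.

9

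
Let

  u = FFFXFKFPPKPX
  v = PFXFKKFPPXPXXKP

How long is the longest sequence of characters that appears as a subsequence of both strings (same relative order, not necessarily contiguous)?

9

Match F [3,2], X [4,3], F [5,4], K [6,6], F [7,7], P [8,9], P [9,11], K [10,14], P [11,15] — 9 characters in the same relative order in both. dp[12][15] = 9 confirms this is the maximum.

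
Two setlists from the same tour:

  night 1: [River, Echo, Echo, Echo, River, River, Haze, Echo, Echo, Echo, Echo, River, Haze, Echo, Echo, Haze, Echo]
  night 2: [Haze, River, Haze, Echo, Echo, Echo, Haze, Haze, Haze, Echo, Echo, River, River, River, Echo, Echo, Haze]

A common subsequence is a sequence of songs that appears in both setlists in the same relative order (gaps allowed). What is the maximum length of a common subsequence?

11

One common subsequence of length 11: River (night 1 #1, night 2 #2); then Echo (night 1 #2, night 2 #4); then Echo (night 1 #3, night 2 #5); then Echo (night 1 #4, night 2 #6); then Haze (night 1 #7, night 2 #9); then Echo (night 1 #8, night 2 #10); then Echo (night 1 #9, night 2 #11); then River (night 1 #12, night 2 #14); then Echo (night 1 #14, night 2 #15); then Echo (night 1 #15, night 2 #16); then Haze (night 1 #16, night 2 #17). Since dp[17][17] = 11, nothing longer is possible.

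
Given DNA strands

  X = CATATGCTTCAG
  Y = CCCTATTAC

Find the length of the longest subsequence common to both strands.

Let dp[i][j] be the LCS length of the first i bases of X and the first j bases of Y. dp[i][j] = dp[i-1][j-1]+1 when the i-th and j-th bases match, else max(dp[i-1][j], dp[i][j-1]).
    ·  C  C  C  T  A  T  T  A  C
 ·  0  0  0  0  0  0  0  0  0  0
 C  0  1  1  1  1  1  1  1  1  1
 A  0  1  1  1  1  2  2  2  2  2
 T  0  1  1  1  2  2  3  3  3  3
 A  0  1  1  1  2  3  3  3  4  4
 T  0  1  1  1  2  3  4  4  4  4
 G  0  1  1  1  2  3  4  4  4  4
 C  0  1  2  2  2  3  4  4  4  5
 T  0  1  2  2  3  3  4  5  5  5
 T  0  1  2  2  3  3  4  5  5  5
 C  0  1  2  3  3  3  4  5  5  6
 A  0  1  2  3  3  4  4  5  6  6
 G  0  1  2  3  3  4  4  5  6  6
dp[12][9] = 6. One LCS (by backtracking along matches): CTATTC.

6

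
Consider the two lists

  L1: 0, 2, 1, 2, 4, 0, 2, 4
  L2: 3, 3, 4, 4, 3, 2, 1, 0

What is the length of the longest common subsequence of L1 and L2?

3

Match 2 [2,6], 1 [3,7], 0 [6,8] — 3 values in the same relative order in both. The LCS DP gives dp[8][8] = 3, so this is optimal.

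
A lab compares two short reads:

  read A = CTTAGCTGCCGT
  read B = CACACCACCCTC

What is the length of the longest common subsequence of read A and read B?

Let dp[i][j] be the LCS length of the first i bases of read A and the first j bases of read B. dp[i][j] = dp[i-1][j-1]+1 when the i-th and j-th bases match, else max(dp[i-1][j], dp[i][j-1]).
    ·  C  A  C  A  C  C  A  C  C  C  T  C
 ·  0  0  0  0  0  0  0  0  0  0  0  0  0
 C  0  1  1  1  1  1  1  1  1  1  1  1  1
 T  0  1  1  1  1  1  1  1  1  1  1  2  2
 T  0  1  1  1  1  1  1  1  1  1  1  2  2
 A  0  1  2  2  2  2  2  2  2  2  2  2  2
 G  0  1  2  2  2  2  2  2  2  2  2  2  2
 C  0  1  2  3  3  3  3  3  3  3  3  3  3
 T  0  1  2  3  3  3  3  3  3  3  3  4  4
 G  0  1  2  3  3  3  3  3  3  3  3  4  4
 C  0  1  2  3  3  4  4  4  4  4  4  4  5
 C  0  1  2  3  3  4  5  5  5  5  5  5  5
 G  0  1  2  3  3  4  5  5  5  5  5  5  5
 T  0  1  2  3  3  4  5  5  5  5  5  6  6
dp[12][12] = 6. One LCS (by backtracking along matches): CACCCT.

6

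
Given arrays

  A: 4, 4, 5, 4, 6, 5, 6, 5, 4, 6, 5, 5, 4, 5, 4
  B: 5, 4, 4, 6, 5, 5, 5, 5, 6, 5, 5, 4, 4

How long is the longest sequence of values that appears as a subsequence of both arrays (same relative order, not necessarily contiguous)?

Taking 4 (A #1, B #2) → 4 (A #2, B #3) → 5 (A #3, B #6) → 5 (A #6, B #7) → 5 (A #8, B #8) → 6 (A #10, B #9) → 5 (A #11, B #10) → 5 (A #12, B #11) → 4 (A #13, B #12) → 4 (A #15, B #13) gives a common subsequence of length 10, and the DP table's final entry dp[15][13] is also 10, so no common subsequence is longer.

10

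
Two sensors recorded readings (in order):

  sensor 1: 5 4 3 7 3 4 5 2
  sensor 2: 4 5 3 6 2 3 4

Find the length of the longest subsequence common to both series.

4

One common subsequence of length 4: 5 at sensor 1[1]=sensor 2[2], then 3 at sensor 1[3]=sensor 2[3], then 3 at sensor 1[5]=sensor 2[6], then 4 at sensor 1[6]=sensor 2[7]. Since dp[8][7] = 4, nothing longer is possible.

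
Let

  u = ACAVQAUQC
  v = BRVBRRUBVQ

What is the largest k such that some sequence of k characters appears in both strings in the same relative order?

Taking V [4,3]; then U [7,7]; then Q [8,10] gives a common subsequence of length 3, and the DP table's final entry dp[9][10] is also 3, so no common subsequence is longer.

3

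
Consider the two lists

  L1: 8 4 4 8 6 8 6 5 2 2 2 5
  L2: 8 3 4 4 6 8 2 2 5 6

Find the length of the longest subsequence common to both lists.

8

Taking 8 (L1 #1, L2 #1) → 4 (L1 #2, L2 #3) → 4 (L1 #3, L2 #4) → 6 (L1 #5, L2 #5) → 8 (L1 #6, L2 #6) → 2 (L1 #10, L2 #7) → 2 (L1 #11, L2 #8) → 5 (L1 #12, L2 #9) gives a common subsequence of length 8. dp[12][10] = 8 confirms this is the maximum.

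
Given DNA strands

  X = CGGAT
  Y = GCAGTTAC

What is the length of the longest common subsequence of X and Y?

3

Pick C (X #1, Y #2); then G (X #2, Y #4); then A (X #4, Y #7); all 3 bases appear in both, in order. Since dp[5][8] = 3, nothing longer is possible.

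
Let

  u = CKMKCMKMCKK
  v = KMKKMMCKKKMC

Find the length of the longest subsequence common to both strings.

8

Match K [2,1], then M [3,2], then K [4,4], then M [6,5], then M [8,6], then C [9,7], then K [10,9], then K [11,10] — 8 characters in the same relative order in both. dp[11][12] = 8 confirms this is the maximum.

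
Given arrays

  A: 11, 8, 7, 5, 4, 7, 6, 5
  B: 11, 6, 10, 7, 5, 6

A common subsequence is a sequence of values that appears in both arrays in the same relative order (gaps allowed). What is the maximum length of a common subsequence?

4

Pick 11 at A[1]=B[1], 7 at A[3]=B[4], 5 at A[4]=B[5], 6 at A[7]=B[6]; all 4 values appear in both, in order. dp[8][6] = 4 confirms this is the maximum.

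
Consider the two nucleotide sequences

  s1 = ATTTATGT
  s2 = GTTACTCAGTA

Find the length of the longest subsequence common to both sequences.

6

Taking T (s1 #2, s2 #2), T (s1 #3, s2 #3), T (s1 #4, s2 #6), A (s1 #5, s2 #8), G (s1 #7, s2 #9), T (s1 #8, s2 #10) gives a common subsequence of length 6. Since dp[8][11] = 6, nothing longer is possible.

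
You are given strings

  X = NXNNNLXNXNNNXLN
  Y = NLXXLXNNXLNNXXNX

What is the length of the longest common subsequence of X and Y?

Match N (X #1, Y #1), then X (X #2, Y #4), then L (X #6, Y #5), then X (X #7, Y #6), then N (X #8, Y #8), then X (X #9, Y #9), then N (X #10, Y #11), then N (X #11, Y #12), then N (X #12, Y #15), then X (X #13, Y #16) — 10 characters in the same relative order in both. Since dp[15][16] = 10, nothing longer is possible.

10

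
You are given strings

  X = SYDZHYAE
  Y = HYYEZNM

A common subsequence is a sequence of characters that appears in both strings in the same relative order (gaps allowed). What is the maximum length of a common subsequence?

Let dp[i][j] be the LCS length of the first i characters of X and the first j characters of Y. dp[i][j] = dp[i-1][j-1]+1 when the i-th and j-th characters match, else max(dp[i-1][j], dp[i][j-1]).
    ·  H  Y  Y  E  Z  N  M
 ·  0  0  0  0  0  0  0  0
 S  0  0  0  0  0  0  0  0
 Y  0  0  1  1  1  1  1  1
 D  0  0  1  1  1  1  1  1
 Z  0  0  1  1  1  2  2  2
 H  0  1  1  1  1  2  2  2
 Y  0  1  2  2  2  2  2  2
 A  0  1  2  2  2  2  2  2
 E  0  1  2  2  3  3  3  3
dp[8][7] = 3. One LCS (by backtracking along matches): YYE.

3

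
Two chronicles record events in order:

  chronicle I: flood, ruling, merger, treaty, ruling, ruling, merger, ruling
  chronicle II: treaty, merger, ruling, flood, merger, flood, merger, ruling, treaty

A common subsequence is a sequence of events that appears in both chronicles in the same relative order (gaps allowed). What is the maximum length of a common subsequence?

Match flood (chronicle I #1, chronicle II #4) → merger (chronicle I #3, chronicle II #5) → merger (chronicle I #7, chronicle II #7) → ruling (chronicle I #8, chronicle II #8) — 4 events in the same relative order in both, and the DP table's final entry dp[8][9] is also 4, so no common subsequence is longer.

4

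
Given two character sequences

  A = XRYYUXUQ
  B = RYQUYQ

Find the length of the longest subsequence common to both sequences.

4

Let dp[i][j] be the LCS length of the first i characters of A and the first j characters of B. dp[i][j] = dp[i-1][j-1]+1 when the i-th and j-th characters match, else max(dp[i-1][j], dp[i][j-1]).
    ·  R  Y  Q  U  Y  Q
 ·  0  0  0  0  0  0  0
 X  0  0  0  0  0  0  0
 R  0  1  1  1  1  1  1
 Y  0  1  2  2  2  2  2
 Y  0  1  2  2  2  3  3
 U  0  1  2  2  3  3  3
 X  0  1  2  2  3  3  3
 U  0  1  2  2  3  3  3
 Q  0  1  2  3  3  3  4
dp[8][6] = 4. One LCS (by backtracking along matches): RYYQ.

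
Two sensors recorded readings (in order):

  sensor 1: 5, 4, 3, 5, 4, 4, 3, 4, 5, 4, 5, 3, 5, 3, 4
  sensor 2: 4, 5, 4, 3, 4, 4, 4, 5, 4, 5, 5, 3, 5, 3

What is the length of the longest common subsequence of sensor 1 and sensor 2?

12

Taking 5 [1,2], then 4 [2,3], then 3 [3,4], then 4 [5,5], then 4 [6,6], then 4 [8,7], then 5 [9,8], then 4 [10,9], then 5 [11,11], then 3 [12,12], then 5 [13,13], then 3 [14,14] gives a common subsequence of length 12, and the DP table's final entry dp[15][14] is also 12, so no common subsequence is longer.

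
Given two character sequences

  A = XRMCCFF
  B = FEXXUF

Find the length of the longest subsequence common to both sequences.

2

One common subsequence of length 2: X at A[1]=B[4]; then F at A[7]=B[6]. The LCS DP gives dp[7][6] = 2, so this is optimal.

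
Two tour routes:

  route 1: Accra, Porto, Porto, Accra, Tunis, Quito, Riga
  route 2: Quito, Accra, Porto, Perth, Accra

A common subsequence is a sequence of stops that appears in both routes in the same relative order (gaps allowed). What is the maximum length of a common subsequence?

3

One common subsequence of length 3: Accra at route 1[1]=route 2[2]; then Porto at route 1[2]=route 2[3]; then Accra at route 1[4]=route 2[5]. Since dp[7][5] = 3, nothing longer is possible.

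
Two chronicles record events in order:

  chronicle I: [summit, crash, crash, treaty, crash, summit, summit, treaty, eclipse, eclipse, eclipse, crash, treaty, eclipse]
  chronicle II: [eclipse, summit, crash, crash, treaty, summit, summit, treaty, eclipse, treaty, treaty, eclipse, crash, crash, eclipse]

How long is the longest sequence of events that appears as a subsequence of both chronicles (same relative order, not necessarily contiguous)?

Pick summit at chronicle I[1]=chronicle II[2], then crash at chronicle I[2]=chronicle II[3], then crash at chronicle I[3]=chronicle II[4], then treaty at chronicle I[4]=chronicle II[5], then summit at chronicle I[6]=chronicle II[6], then summit at chronicle I[7]=chronicle II[7], then treaty at chronicle I[8]=chronicle II[8], then eclipse at chronicle I[9]=chronicle II[9], then eclipse at chronicle I[10]=chronicle II[12], then crash at chronicle I[12]=chronicle II[14], then eclipse at chronicle I[14]=chronicle II[15]; all 11 events appear in both, in order. The LCS DP gives dp[14][15] = 11, so this is optimal.

11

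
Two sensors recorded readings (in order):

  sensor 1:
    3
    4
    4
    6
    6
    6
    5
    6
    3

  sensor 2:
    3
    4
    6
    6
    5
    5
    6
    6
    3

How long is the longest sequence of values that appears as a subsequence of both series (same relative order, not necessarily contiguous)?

7

Let dp[i][j] be the LCS length of the first i values of sensor 1 and the first j values of sensor 2. dp[i][j] = dp[i-1][j-1]+1 when the i-th and j-th values match, else max(dp[i-1][j], dp[i][j-1]).
    ·  3  4  6  6  5  5  6  6  3
 ·  0  0  0  0  0  0  0  0  0  0
 3  0  1  1  1  1  1  1  1  1  1
 4  0  1  2  2  2  2  2  2  2  2
 4  0  1  2  2  2  2  2  2  2  2
 6  0  1  2  3  3  3  3  3  3  3
 6  0  1  2  3  4  4  4  4  4  4
 6  0  1  2  3  4  4  4  5  5  5
 5  0  1  2  3  4  5  5  5  5  5
 6  0  1  2  3  4  5  5  6  6  6
 3  0  1  2  3  4  5  5  6  6  7
dp[9][9] = 7. One LCS (by backtracking along matches): 3, 4, 6, 6, 6, 6, 3.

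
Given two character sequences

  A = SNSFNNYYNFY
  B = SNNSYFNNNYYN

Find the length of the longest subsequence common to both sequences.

Pick S (A #1, B #1), then N (A #2, B #3), then S (A #3, B #4), then F (A #4, B #6), then N (A #5, B #8), then N (A #6, B #9), then Y (A #7, B #10), then Y (A #8, B #11), then N (A #9, B #12); all 9 characters appear in both, in order. dp[11][12] = 9 confirms this is the maximum.

9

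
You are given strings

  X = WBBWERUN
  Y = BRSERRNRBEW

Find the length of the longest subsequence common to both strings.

Taking B [2,1]; then E [5,4]; then R [6,6]; then N [8,7] gives a common subsequence of length 4. Since dp[8][11] = 4, nothing longer is possible.

4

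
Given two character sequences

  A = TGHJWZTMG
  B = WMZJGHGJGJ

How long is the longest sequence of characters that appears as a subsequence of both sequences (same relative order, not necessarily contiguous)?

4

Pick G [2,5], then H [3,6], then J [4,8], then G [9,9]; all 4 characters appear in both, in order, and the DP table's final entry dp[9][10] is also 4, so no common subsequence is longer.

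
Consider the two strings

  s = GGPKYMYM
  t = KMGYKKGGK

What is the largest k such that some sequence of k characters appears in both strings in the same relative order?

Pick G at s[1]=t[7]; then G at s[2]=t[8]; then K at s[4]=t[9]; all 3 characters appear in both, in order. Since dp[8][9] = 3, nothing longer is possible.

3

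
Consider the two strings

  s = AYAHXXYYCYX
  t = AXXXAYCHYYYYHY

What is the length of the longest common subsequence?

6

One common subsequence of length 6: A [1,5], Y [2,6], H [4,8], Y [7,11], Y [8,12], Y [10,14]. dp[11][14] = 6 confirms this is the maximum.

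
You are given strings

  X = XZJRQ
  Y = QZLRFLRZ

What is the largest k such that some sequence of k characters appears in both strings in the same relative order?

Taking Z [2,2], R [4,7] gives a common subsequence of length 2, and the DP table's final entry dp[5][8] is also 2, so no common subsequence is longer.

2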